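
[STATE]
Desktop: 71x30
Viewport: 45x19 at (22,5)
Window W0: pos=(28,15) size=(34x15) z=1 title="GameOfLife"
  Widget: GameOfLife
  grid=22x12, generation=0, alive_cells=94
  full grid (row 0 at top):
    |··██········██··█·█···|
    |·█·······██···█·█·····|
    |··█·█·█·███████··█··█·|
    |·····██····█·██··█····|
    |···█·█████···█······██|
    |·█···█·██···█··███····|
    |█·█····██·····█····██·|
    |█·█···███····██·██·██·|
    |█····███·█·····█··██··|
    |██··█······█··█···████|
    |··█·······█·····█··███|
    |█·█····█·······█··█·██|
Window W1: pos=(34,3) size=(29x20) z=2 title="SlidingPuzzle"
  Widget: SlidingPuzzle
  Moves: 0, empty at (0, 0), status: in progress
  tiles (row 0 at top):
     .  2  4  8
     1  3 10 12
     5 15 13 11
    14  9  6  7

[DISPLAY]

            ┠───────────────────────────┨    
            ┃┌────┬────┬────┬────┐      ┃    
            ┃│    │  2 │  4 │  8 │      ┃    
            ┃├────┼────┼────┼────┤      ┃    
            ┃│  1 │  3 │ 10 │ 12 │      ┃    
            ┃├────┼────┼────┼────┤      ┃    
            ┃│  5 │ 15 │ 13 │ 11 │      ┃    
            ┃├────┼────┼────┼────┤      ┃    
            ┃│ 14 │  9 │  6 │  7 │      ┃    
            ┃└────┴────┴────┴────┘      ┃    
      ┏━━━━━┃Moves: 0                   ┃    
      ┃ Game┃                           ┃    
      ┠─────┃                           ┃    
      ┃Gen: ┃                           ┃    
      ┃·█···┃                           ┃    
      ┃··█·█┃                           ┃    
      ┃·····┃                           ┃    
      ┃···█·┗━━━━━━━━━━━━━━━━━━━━━━━━━━━┛    
      ┃·█···█·██···█··███····          ┃     


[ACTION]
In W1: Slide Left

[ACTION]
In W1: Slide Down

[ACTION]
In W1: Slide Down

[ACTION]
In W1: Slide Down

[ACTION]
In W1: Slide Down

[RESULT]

            ┠───────────────────────────┨    
            ┃┌────┬────┬────┬────┐      ┃    
            ┃│  2 │    │  4 │  8 │      ┃    
            ┃├────┼────┼────┼────┤      ┃    
            ┃│  1 │  3 │ 10 │ 12 │      ┃    
            ┃├────┼────┼────┼────┤      ┃    
            ┃│  5 │ 15 │ 13 │ 11 │      ┃    
            ┃├────┼────┼────┼────┤      ┃    
            ┃│ 14 │  9 │  6 │  7 │      ┃    
            ┃└────┴────┴────┴────┘      ┃    
      ┏━━━━━┃Moves: 1                   ┃    
      ┃ Game┃                           ┃    
      ┠─────┃                           ┃    
      ┃Gen: ┃                           ┃    
      ┃·█···┃                           ┃    
      ┃··█·█┃                           ┃    
      ┃·····┃                           ┃    
      ┃···█·┗━━━━━━━━━━━━━━━━━━━━━━━━━━━┛    
      ┃·█···█·██···█··███····          ┃     


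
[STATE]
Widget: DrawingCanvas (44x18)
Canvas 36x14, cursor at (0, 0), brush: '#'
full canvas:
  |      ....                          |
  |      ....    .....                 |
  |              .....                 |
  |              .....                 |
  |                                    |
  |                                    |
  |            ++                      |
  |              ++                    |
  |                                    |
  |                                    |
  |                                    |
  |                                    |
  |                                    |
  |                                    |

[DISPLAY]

+     ....                                  
      ....    .....                         
              .....                         
              .....                         
                                            
                                            
            ++                              
              ++                            
                                            
                                            
                                            
                                            
                                            
                                            
                                            
                                            
                                            
                                            


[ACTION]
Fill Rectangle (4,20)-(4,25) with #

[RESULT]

+     ....                                  
      ....    .....                         
              .....                         
              .....                         
                    ######                  
                                            
            ++                              
              ++                            
                                            
                                            
                                            
                                            
                                            
                                            
                                            
                                            
                                            
                                            


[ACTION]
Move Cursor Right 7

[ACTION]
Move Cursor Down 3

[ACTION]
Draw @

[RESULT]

      ....                                  
      ....    .....                         
              .....                         
       @      .....                         
                    ######                  
                                            
            ++                              
              ++                            
                                            
                                            
                                            
                                            
                                            
                                            
                                            
                                            
                                            
                                            


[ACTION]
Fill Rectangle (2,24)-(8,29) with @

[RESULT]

      ....                                  
      ....    .....                         
              .....     @@@@@@              
       @      .....     @@@@@@              
                    ####@@@@@@              
                        @@@@@@              
            ++          @@@@@@              
              ++        @@@@@@              
                        @@@@@@              
                                            
                                            
                                            
                                            
                                            
                                            
                                            
                                            
                                            


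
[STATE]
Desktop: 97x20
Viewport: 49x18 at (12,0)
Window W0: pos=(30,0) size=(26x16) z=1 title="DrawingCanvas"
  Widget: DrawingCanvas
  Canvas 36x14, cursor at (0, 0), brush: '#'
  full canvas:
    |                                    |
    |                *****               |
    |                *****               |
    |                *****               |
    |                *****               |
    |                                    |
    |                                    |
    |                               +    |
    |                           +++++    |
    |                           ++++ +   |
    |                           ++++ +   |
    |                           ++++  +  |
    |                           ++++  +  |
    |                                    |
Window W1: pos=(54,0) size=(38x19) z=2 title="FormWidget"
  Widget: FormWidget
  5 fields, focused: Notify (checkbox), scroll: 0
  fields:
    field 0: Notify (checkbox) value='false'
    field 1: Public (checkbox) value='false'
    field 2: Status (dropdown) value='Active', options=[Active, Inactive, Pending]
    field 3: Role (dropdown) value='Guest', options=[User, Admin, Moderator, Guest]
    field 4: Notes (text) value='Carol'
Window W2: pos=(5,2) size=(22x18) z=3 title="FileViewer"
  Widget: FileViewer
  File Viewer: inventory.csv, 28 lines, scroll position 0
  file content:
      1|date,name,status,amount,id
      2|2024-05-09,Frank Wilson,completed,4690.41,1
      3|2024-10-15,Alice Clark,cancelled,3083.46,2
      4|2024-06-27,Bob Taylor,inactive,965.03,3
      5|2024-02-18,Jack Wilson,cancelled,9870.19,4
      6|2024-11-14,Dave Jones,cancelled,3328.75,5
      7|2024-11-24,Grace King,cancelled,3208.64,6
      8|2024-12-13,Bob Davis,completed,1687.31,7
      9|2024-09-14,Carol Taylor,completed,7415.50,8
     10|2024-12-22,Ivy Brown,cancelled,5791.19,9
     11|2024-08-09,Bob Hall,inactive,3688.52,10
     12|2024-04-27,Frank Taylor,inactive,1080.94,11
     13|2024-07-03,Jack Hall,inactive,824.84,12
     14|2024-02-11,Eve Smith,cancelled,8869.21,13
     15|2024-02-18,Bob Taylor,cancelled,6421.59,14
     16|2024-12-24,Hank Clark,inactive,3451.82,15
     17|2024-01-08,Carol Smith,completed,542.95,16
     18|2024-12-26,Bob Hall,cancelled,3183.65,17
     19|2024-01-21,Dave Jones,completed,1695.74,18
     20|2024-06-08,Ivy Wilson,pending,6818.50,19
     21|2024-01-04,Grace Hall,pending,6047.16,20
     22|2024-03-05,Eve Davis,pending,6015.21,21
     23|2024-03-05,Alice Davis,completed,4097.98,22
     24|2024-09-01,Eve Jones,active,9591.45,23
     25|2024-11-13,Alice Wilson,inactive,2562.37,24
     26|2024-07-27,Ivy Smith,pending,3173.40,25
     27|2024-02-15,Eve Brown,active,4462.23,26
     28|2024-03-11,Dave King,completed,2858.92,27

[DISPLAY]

                  ┏━━━━━━━━━━━━━━━━━━━━━━━┏━━━━━━
                  ┃ DrawingCanvas         ┃ FormW
━━━━━━━━━━━━━━┓   ┠───────────────────────┠──────
iewer         ┃   ┃+                      ┃> Noti
──────────────┨   ┃                *****  ┃  Publ
ame,status,am▲┃   ┃                *****  ┃  Stat
5-09,Frank Wi█┃   ┃                *****  ┃  Role
0-15,Alice Cl░┃   ┃                *****  ┃  Note
6-27,Bob Tayl░┃   ┃                       ┃      
2-18,Jack Wil░┃   ┃                       ┃      
1-14,Dave Jon░┃   ┃                       ┃      
1-24,Grace Ki░┃   ┃                       ┃      
2-13,Bob Davi░┃   ┃                       ┃      
9-14,Carol Ta░┃   ┃                       ┃      
2-22,Ivy Brow░┃   ┃                       ┃      
8-09,Bob Hall░┃   ┗━━━━━━━━━━━━━━━━━━━━━━━┃      
4-27,Frank Ta░┃                           ┃      
7-03,Jack Hal░┃                           ┃      


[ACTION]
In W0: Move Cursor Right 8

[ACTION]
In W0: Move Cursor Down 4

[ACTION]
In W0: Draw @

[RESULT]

                  ┏━━━━━━━━━━━━━━━━━━━━━━━┏━━━━━━
                  ┃ DrawingCanvas         ┃ FormW
━━━━━━━━━━━━━━┓   ┠───────────────────────┠──────
iewer         ┃   ┃                       ┃> Noti
──────────────┨   ┃                *****  ┃  Publ
ame,status,am▲┃   ┃                *****  ┃  Stat
5-09,Frank Wi█┃   ┃                *****  ┃  Role
0-15,Alice Cl░┃   ┃        @       *****  ┃  Note
6-27,Bob Tayl░┃   ┃                       ┃      
2-18,Jack Wil░┃   ┃                       ┃      
1-14,Dave Jon░┃   ┃                       ┃      
1-24,Grace Ki░┃   ┃                       ┃      
2-13,Bob Davi░┃   ┃                       ┃      
9-14,Carol Ta░┃   ┃                       ┃      
2-22,Ivy Brow░┃   ┃                       ┃      
8-09,Bob Hall░┃   ┗━━━━━━━━━━━━━━━━━━━━━━━┃      
4-27,Frank Ta░┃                           ┃      
7-03,Jack Hal░┃                           ┃      


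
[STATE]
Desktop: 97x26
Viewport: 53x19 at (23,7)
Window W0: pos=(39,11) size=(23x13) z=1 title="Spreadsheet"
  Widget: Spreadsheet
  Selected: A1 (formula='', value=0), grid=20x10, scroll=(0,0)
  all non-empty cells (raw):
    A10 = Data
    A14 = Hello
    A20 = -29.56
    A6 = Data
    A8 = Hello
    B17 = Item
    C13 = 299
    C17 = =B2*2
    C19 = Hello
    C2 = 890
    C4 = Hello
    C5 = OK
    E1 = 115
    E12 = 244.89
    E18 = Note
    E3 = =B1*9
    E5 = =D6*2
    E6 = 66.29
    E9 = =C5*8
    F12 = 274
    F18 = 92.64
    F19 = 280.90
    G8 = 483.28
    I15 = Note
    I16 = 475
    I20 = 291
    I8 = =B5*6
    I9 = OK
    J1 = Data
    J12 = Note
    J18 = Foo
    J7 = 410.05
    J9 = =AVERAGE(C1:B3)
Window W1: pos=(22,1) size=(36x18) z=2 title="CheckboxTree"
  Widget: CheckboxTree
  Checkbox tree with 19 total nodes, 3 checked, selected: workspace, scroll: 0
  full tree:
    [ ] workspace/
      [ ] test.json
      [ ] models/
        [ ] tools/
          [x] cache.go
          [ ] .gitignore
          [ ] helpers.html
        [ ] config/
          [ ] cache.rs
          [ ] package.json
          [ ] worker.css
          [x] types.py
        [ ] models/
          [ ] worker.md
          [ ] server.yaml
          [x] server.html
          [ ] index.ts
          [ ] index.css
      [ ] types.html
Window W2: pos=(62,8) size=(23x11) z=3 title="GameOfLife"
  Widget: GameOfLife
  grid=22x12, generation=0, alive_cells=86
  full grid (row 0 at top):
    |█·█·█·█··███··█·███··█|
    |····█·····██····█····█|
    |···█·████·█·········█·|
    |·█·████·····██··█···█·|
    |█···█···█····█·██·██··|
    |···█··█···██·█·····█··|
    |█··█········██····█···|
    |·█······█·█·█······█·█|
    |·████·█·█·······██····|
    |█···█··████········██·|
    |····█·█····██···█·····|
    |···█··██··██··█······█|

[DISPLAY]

     [-] tools/                   ┃                  
       [x] cache.go               ┃    ┏━━━━━━━━━━━━━
       [ ] .gitignore             ┃    ┃ GameOfLife  
       [ ] helpers.html           ┃    ┠─────────────
     [-] config/                  ┃━━━┓┃Gen: 0       
       [ ] cache.rs               ┃   ┃┃·█·████·····█
       [ ] package.json           ┃───┨┃█···█···█····
       [ ] worker.css             ┃   ┃┃···█··█···██·
       [x] types.py               ┃   ┃┃█··█········█
     [-] models/                  ┃---┃┃·█······█·█·█
       [ ] worker.md              ┃ 0 ┃┃·████·█·█····
━━━━━━━━━━━━━━━━━━━━━━━━━━━━━━━━━━┛ 0 ┃┗━━━━━━━━━━━━━
                ┃  3        0       0 ┃              
                ┃  4        0       0H┃              
                ┃  5        0       0O┃              
                ┃  6 Data           0 ┃              
                ┗━━━━━━━━━━━━━━━━━━━━━┛              
                                                     
                                                     


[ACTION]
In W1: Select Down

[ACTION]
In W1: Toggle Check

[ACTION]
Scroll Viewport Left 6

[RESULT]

     ┃     [-] tools/                   ┃            
     ┃       [x] cache.go               ┃    ┏━━━━━━━
     ┃       [ ] .gitignore             ┃    ┃ GameOf
     ┃       [ ] helpers.html           ┃    ┠───────
     ┃     [-] config/                  ┃━━━┓┃Gen: 0 
     ┃       [ ] cache.rs               ┃   ┃┃·█·████
     ┃       [ ] package.json           ┃───┨┃█···█··
     ┃       [ ] worker.css             ┃   ┃┃···█··█
     ┃       [x] types.py               ┃   ┃┃█··█···
     ┃     [-] models/                  ┃---┃┃·█·····
     ┃       [ ] worker.md              ┃ 0 ┃┃·████·█
     ┗━━━━━━━━━━━━━━━━━━━━━━━━━━━━━━━━━━┛ 0 ┃┗━━━━━━━
                      ┃  3        0       0 ┃        
                      ┃  4        0       0H┃        
                      ┃  5        0       0O┃        
                      ┃  6 Data           0 ┃        
                      ┗━━━━━━━━━━━━━━━━━━━━━┛        
                                                     
                                                     


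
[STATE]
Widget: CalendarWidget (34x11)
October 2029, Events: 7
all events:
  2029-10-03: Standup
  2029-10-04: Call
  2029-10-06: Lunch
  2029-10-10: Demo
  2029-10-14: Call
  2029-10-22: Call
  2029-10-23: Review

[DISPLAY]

           October 2029           
Mo Tu We Th Fr Sa Su              
 1  2  3*  4*  5  6*  7           
 8  9 10* 11 12 13 14*            
15 16 17 18 19 20 21              
22* 23* 24 25 26 27 28            
29 30 31                          
                                  
                                  
                                  
                                  


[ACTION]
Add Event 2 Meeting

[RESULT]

           October 2029           
Mo Tu We Th Fr Sa Su              
 1  2*  3*  4*  5  6*  7          
 8  9 10* 11 12 13 14*            
15 16 17 18 19 20 21              
22* 23* 24 25 26 27 28            
29 30 31                          
                                  
                                  
                                  
                                  


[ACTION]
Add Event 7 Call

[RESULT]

           October 2029           
Mo Tu We Th Fr Sa Su              
 1  2*  3*  4*  5  6*  7*         
 8  9 10* 11 12 13 14*            
15 16 17 18 19 20 21              
22* 23* 24 25 26 27 28            
29 30 31                          
                                  
                                  
                                  
                                  


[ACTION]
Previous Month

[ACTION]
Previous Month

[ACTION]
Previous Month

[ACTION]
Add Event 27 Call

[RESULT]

            July 2029             
Mo Tu We Th Fr Sa Su              
                   1              
 2  3  4  5  6  7  8              
 9 10 11 12 13 14 15              
16 17 18 19 20 21 22              
23 24 25 26 27* 28 29             
30 31                             
                                  
                                  
                                  


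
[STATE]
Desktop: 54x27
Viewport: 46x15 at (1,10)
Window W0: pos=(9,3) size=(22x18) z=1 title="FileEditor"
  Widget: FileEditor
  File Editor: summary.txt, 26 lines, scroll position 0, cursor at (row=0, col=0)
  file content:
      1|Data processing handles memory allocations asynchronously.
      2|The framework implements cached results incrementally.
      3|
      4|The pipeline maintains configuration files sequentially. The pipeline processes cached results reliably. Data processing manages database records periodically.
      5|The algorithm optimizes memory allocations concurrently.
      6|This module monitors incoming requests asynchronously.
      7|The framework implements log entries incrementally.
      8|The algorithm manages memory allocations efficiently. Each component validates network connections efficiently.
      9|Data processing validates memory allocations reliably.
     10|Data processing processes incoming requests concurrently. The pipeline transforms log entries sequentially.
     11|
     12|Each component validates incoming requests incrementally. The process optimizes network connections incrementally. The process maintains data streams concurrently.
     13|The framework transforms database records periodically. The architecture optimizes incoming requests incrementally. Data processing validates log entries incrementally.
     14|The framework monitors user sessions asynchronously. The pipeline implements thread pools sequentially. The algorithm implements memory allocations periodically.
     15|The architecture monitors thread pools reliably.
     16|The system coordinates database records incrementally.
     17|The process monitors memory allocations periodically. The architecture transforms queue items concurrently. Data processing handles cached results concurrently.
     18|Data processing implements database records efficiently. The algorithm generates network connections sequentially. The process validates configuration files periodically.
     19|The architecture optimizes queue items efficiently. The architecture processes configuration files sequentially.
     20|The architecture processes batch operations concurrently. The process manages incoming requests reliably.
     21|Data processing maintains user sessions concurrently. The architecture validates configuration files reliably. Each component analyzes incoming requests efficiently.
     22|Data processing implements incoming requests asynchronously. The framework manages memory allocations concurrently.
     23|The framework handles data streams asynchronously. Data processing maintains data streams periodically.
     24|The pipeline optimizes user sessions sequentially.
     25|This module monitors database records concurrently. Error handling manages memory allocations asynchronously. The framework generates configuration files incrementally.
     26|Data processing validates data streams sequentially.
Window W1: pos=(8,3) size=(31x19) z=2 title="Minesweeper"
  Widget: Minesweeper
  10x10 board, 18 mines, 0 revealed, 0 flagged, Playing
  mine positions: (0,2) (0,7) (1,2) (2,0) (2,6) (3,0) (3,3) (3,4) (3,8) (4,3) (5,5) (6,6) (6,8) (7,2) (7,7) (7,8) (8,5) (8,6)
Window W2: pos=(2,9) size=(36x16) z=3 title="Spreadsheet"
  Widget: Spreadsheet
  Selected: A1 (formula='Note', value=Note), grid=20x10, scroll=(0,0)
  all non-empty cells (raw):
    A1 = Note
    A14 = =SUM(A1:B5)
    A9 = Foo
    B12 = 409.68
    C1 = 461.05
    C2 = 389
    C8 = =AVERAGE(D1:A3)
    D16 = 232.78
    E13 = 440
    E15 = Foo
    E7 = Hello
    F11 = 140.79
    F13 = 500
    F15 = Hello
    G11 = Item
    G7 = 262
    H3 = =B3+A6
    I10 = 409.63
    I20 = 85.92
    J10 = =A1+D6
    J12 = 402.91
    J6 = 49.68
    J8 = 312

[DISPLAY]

 ┃ Spreadsheet                      ┃┃        
 ┠──────────────────────────────────┨┃        
 ┃A1: Note                          ┃┃        
 ┃       A       B       C       D  ┃┃        
 ┃----------------------------------┃┃        
 ┃  1 [Note]         0  461.05      ┃┃        
 ┃  2        0       0     389      ┃┃        
 ┃  3        0       0       0      ┃┃        
 ┃  4        0       0       0      ┃┃        
 ┃  5        0       0       0      ┃┃        
 ┃  6        0       0       0      ┃┃        
 ┃  7        0       0       0      ┃┛        
 ┃  8        0       0   77.28      ┃         
 ┃  9 Foo            0       0      ┃         
 ┗━━━━━━━━━━━━━━━━━━━━━━━━━━━━━━━━━━┛         


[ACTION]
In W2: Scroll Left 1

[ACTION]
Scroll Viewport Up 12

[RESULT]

                                              
                                              
                                              
       ┏━━━━━━━━━━━━━━━━━━━━━━━━━━━━━┓        
       ┃ Minesweeper                 ┃        
       ┠─────────────────────────────┨        
       ┃■■■■■■■■■■                   ┃        
       ┃■■■■■■■■■■                   ┃        
       ┃■■■■■■■■■■                   ┃        
 ┏━━━━━━━━━━━━━━━━━━━━━━━━━━━━━━━━━━┓┃        
 ┃ Spreadsheet                      ┃┃        
 ┠──────────────────────────────────┨┃        
 ┃A1: Note                          ┃┃        
 ┃       A       B       C       D  ┃┃        
 ┃----------------------------------┃┃        


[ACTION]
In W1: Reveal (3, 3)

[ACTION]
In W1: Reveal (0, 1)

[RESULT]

                                              
                                              
                                              
       ┏━━━━━━━━━━━━━━━━━━━━━━━━━━━━━┓        
       ┃ Minesweeper                 ┃        
       ┠─────────────────────────────┨        
       ┃■■✹■■■■✹■■                   ┃        
       ┃■■✹■■■■■■■                   ┃        
       ┃✹■■■■■✹■■■                   ┃        
 ┏━━━━━━━━━━━━━━━━━━━━━━━━━━━━━━━━━━┓┃        
 ┃ Spreadsheet                      ┃┃        
 ┠──────────────────────────────────┨┃        
 ┃A1: Note                          ┃┃        
 ┃       A       B       C       D  ┃┃        
 ┃----------------------------------┃┃        


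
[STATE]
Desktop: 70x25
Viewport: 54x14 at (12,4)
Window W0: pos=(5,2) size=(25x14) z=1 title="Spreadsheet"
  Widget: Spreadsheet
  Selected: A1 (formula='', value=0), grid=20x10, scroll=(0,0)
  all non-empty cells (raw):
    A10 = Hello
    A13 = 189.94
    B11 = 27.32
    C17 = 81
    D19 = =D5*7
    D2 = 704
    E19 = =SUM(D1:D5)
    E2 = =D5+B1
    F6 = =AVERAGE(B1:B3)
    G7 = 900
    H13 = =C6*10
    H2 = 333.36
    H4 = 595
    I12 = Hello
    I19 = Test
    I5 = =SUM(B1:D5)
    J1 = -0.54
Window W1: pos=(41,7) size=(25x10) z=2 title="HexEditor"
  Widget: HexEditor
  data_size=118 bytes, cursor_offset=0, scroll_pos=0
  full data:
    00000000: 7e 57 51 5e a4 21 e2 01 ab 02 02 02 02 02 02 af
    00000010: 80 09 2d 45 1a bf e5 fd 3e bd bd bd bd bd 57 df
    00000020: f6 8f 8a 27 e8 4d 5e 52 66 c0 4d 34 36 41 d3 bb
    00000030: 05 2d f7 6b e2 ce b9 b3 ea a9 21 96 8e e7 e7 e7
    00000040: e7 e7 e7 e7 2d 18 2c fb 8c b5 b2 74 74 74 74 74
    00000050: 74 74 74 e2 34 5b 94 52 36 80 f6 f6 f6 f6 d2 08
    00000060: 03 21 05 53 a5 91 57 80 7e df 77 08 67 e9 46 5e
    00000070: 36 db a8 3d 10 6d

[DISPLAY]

─────────────────┨                                    
                 ┃                                    
 A       B       ┃                                    
-----------------┃           ┏━━━━━━━━━━━━━━━━━━━━━━━┓
   [0]       0   ┃           ┃ HexEditor             ┃
     0       0   ┃           ┠───────────────────────┨
     0       0   ┃           ┃00000000  7E 57 51 5e a┃
     0       0   ┃           ┃00000010  80 09 2d 45 1┃
     0       0   ┃           ┃00000020  f6 8f 8a 27 e┃
     0       0   ┃           ┃00000030  05 2d f7 6b e┃
     0       0   ┃           ┃00000040  e7 e7 e7 e7 2┃
━━━━━━━━━━━━━━━━━┛           ┃00000050  74 74 74 e2 3┃
                             ┗━━━━━━━━━━━━━━━━━━━━━━━┛
                                                      


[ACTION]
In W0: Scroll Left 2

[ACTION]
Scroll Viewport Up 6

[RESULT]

                                                      
                                                      
━━━━━━━━━━━━━━━━━┓                                    
dsheet           ┃                                    
─────────────────┨                                    
                 ┃                                    
 A       B       ┃                                    
-----------------┃           ┏━━━━━━━━━━━━━━━━━━━━━━━┓
   [0]       0   ┃           ┃ HexEditor             ┃
     0       0   ┃           ┠───────────────────────┨
     0       0   ┃           ┃00000000  7E 57 51 5e a┃
     0       0   ┃           ┃00000010  80 09 2d 45 1┃
     0       0   ┃           ┃00000020  f6 8f 8a 27 e┃
     0       0   ┃           ┃00000030  05 2d f7 6b e┃


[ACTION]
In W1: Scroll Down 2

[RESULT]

                                                      
                                                      
━━━━━━━━━━━━━━━━━┓                                    
dsheet           ┃                                    
─────────────────┨                                    
                 ┃                                    
 A       B       ┃                                    
-----------------┃           ┏━━━━━━━━━━━━━━━━━━━━━━━┓
   [0]       0   ┃           ┃ HexEditor             ┃
     0       0   ┃           ┠───────────────────────┨
     0       0   ┃           ┃00000020  f6 8f 8a 27 e┃
     0       0   ┃           ┃00000030  05 2d f7 6b e┃
     0       0   ┃           ┃00000040  e7 e7 e7 e7 2┃
     0       0   ┃           ┃00000050  74 74 74 e2 3┃


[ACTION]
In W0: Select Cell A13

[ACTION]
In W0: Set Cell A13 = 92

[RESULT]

                                                      
                                                      
━━━━━━━━━━━━━━━━━┓                                    
dsheet           ┃                                    
─────────────────┨                                    
2                ┃                                    
 A       B       ┃                                    
-----------------┃           ┏━━━━━━━━━━━━━━━━━━━━━━━┓
     0       0   ┃           ┃ HexEditor             ┃
     0       0   ┃           ┠───────────────────────┨
     0       0   ┃           ┃00000020  f6 8f 8a 27 e┃
     0       0   ┃           ┃00000030  05 2d f7 6b e┃
     0       0   ┃           ┃00000040  e7 e7 e7 e7 2┃
     0       0   ┃           ┃00000050  74 74 74 e2 3┃


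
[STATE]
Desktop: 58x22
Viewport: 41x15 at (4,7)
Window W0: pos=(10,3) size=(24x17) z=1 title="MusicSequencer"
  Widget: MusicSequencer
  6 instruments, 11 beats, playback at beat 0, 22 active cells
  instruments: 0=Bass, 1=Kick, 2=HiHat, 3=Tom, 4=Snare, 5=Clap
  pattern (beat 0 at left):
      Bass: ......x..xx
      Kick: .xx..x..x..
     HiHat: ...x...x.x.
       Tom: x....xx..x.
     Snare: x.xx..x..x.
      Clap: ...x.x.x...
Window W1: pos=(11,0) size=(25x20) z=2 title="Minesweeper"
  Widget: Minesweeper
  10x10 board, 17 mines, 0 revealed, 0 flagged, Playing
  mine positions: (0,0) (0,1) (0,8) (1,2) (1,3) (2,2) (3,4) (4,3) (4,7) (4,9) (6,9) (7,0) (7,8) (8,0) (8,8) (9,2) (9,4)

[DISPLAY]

      ┃┃■■■■■■■■■■             ┃         
      ┃┃■■■■■■■■■■             ┃         
      ┃┃■■■■■■■■■■             ┃         
      ┃┃■■■■■■■■■■             ┃         
      ┃┃■■■■■■■■■■             ┃         
      ┃┃■■■■■■■■■■             ┃         
      ┃┃                       ┃         
      ┃┃                       ┃         
      ┃┃                       ┃         
      ┃┃                       ┃         
      ┃┃                       ┃         
      ┃┃                       ┃         
      ┗┗━━━━━━━━━━━━━━━━━━━━━━━┛         
                                         
                                         


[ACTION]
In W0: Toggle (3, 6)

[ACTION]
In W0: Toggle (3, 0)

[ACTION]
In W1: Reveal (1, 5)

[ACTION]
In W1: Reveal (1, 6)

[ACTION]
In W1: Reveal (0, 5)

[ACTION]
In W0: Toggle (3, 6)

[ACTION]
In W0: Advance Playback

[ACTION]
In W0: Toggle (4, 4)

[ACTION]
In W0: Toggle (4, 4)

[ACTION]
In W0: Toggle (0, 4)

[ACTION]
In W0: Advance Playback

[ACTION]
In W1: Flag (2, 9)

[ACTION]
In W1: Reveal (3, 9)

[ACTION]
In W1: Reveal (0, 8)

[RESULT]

      ┃┃■■■✹■■■✹■✹             ┃         
      ┃┃■■■■■■■■■■             ┃         
      ┃┃■■■■■■■■■✹             ┃         
      ┃┃✹■■■■■■■✹■             ┃         
      ┃┃✹■■■■■■■✹■             ┃         
      ┃┃■■✹■✹■■■■■             ┃         
      ┃┃                       ┃         
      ┃┃                       ┃         
      ┃┃                       ┃         
      ┃┃                       ┃         
      ┃┃                       ┃         
      ┃┃                       ┃         
      ┗┗━━━━━━━━━━━━━━━━━━━━━━━┛         
                                         
                                         


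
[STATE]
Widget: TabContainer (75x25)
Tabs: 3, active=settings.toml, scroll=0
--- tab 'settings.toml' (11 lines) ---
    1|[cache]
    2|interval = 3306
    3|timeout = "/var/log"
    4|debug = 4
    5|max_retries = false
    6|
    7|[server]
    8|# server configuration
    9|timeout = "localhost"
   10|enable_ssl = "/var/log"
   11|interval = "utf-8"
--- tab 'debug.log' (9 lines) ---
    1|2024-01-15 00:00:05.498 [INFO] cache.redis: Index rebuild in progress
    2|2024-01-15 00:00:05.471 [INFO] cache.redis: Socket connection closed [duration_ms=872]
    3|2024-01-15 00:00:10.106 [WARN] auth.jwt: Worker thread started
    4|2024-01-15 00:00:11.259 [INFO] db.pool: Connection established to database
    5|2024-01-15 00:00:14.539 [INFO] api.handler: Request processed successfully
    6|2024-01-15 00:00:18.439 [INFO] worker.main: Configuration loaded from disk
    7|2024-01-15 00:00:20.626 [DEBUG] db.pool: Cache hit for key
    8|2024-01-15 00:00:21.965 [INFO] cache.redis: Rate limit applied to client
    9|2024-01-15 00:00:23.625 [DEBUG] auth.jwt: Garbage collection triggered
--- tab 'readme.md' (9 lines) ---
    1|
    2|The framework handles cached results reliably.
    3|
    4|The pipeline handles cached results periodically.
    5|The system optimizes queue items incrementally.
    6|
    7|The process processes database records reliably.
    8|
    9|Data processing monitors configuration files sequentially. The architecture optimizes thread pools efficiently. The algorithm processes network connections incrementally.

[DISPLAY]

[settings.toml]│ debug.log │ readme.md                                     
───────────────────────────────────────────────────────────────────────────
[cache]                                                                    
interval = 3306                                                            
timeout = "/var/log"                                                       
debug = 4                                                                  
max_retries = false                                                        
                                                                           
[server]                                                                   
# server configuration                                                     
timeout = "localhost"                                                      
enable_ssl = "/var/log"                                                    
interval = "utf-8"                                                         
                                                                           
                                                                           
                                                                           
                                                                           
                                                                           
                                                                           
                                                                           
                                                                           
                                                                           
                                                                           
                                                                           
                                                                           


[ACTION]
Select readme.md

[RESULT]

 settings.toml │ debug.log │[readme.md]                                    
───────────────────────────────────────────────────────────────────────────
                                                                           
The framework handles cached results reliably.                             
                                                                           
The pipeline handles cached results periodically.                          
The system optimizes queue items incrementally.                            
                                                                           
The process processes database records reliably.                           
                                                                           
Data processing monitors configuration files sequentially. The architecture
                                                                           
                                                                           
                                                                           
                                                                           
                                                                           
                                                                           
                                                                           
                                                                           
                                                                           
                                                                           
                                                                           
                                                                           
                                                                           
                                                                           


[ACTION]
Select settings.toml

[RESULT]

[settings.toml]│ debug.log │ readme.md                                     
───────────────────────────────────────────────────────────────────────────
[cache]                                                                    
interval = 3306                                                            
timeout = "/var/log"                                                       
debug = 4                                                                  
max_retries = false                                                        
                                                                           
[server]                                                                   
# server configuration                                                     
timeout = "localhost"                                                      
enable_ssl = "/var/log"                                                    
interval = "utf-8"                                                         
                                                                           
                                                                           
                                                                           
                                                                           
                                                                           
                                                                           
                                                                           
                                                                           
                                                                           
                                                                           
                                                                           
                                                                           
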